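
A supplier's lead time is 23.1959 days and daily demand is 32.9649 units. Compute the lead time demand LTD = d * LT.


LTD = 32.9649 * 23.1959 = 764.6505

764.6505 units


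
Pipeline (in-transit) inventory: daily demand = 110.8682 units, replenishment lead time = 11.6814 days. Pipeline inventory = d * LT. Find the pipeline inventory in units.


Pipeline = 110.8682 * 11.6814 = 1295.0958

1295.0958 units


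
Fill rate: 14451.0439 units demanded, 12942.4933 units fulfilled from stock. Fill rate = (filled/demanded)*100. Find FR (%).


FR = 12942.4933 / 14451.0439 * 100 = 89.5610

89.5610%


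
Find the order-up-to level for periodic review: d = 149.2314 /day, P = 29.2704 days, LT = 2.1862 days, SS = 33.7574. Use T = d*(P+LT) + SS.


P + LT = 31.4566
d*(P+LT) = 149.2314 * 31.4566 = 4694.3125
T = 4694.3125 + 33.7574 = 4728.0699

4728.0699 units


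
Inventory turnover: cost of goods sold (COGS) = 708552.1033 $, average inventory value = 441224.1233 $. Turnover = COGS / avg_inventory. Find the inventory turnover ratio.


Turnover = 708552.1033 / 441224.1233 = 1.6059

1.6059


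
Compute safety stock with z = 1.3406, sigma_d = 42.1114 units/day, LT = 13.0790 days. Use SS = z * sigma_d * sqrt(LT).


sqrt(LT) = sqrt(13.0790) = 3.6165
SS = 1.3406 * 42.1114 * 3.6165 = 204.1673

204.1673 units


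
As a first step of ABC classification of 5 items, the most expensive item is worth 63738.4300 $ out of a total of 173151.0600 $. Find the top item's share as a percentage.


Top item = 63738.4300
Total = 173151.0600
Percentage = 63738.4300 / 173151.0600 * 100 = 36.8109

36.8109%


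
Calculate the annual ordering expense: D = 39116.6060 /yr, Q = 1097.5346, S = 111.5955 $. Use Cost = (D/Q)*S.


Number of orders = D/Q = 35.6404
Cost = 35.6404 * 111.5955 = 3977.3117

3977.3117 $/yr


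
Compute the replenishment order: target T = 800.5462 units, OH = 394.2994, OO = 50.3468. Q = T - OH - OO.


Inventory position = OH + OO = 394.2994 + 50.3468 = 444.6462
Q = 800.5462 - 444.6462 = 355.9000

355.9000 units


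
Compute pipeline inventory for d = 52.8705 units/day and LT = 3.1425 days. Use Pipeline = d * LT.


Pipeline = 52.8705 * 3.1425 = 166.1455

166.1455 units


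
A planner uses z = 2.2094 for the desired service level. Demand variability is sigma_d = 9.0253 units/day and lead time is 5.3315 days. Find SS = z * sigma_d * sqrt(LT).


sqrt(LT) = sqrt(5.3315) = 2.3090
SS = 2.2094 * 9.0253 * 2.3090 = 46.0427

46.0427 units


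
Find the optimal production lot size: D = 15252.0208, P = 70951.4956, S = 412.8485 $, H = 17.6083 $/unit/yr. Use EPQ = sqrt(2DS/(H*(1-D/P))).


1 - D/P = 1 - 0.2150 = 0.7850
H*(1-D/P) = 13.8231
2DS = 12593547.8185
EPQ = sqrt(911047.7104) = 954.4882

954.4882 units


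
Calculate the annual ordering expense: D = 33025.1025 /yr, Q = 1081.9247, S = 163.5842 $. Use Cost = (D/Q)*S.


Number of orders = D/Q = 30.5244
Cost = 30.5244 * 163.5842 = 4993.3096

4993.3096 $/yr


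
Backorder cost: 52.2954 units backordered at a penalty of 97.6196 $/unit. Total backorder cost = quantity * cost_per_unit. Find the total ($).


Total = 52.2954 * 97.6196 = 5105.0560

5105.0560 $


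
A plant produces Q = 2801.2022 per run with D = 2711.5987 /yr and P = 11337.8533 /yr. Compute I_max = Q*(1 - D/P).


D/P = 0.2392
1 - D/P = 0.7608
I_max = 2801.2022 * 0.7608 = 2131.2574

2131.2574 units


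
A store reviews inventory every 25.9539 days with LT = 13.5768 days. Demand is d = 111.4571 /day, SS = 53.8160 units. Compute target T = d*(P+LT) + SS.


P + LT = 39.5307
d*(P+LT) = 111.4571 * 39.5307 = 4405.9772
T = 4405.9772 + 53.8160 = 4459.7932

4459.7932 units


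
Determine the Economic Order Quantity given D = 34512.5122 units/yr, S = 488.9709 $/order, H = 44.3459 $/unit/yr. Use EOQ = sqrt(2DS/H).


2*D*S = 2 * 34512.5122 * 488.9709 = 33751228.3034
2*D*S/H = 761090.1640
EOQ = sqrt(761090.1640) = 872.4048

872.4048 units


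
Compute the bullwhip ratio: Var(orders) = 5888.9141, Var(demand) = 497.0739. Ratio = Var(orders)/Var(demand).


BW = 5888.9141 / 497.0739 = 11.8472

11.8472


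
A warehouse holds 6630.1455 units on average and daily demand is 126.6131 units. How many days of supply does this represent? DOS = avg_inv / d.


DOS = 6630.1455 / 126.6131 = 52.3654

52.3654 days


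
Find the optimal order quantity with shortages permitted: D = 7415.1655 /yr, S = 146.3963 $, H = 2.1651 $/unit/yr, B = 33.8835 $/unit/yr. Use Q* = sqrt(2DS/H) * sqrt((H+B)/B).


sqrt(2DS/H) = 1001.3859
sqrt((H+B)/B) = 1.0315
Q* = 1001.3859 * 1.0315 = 1032.8840

1032.8840 units


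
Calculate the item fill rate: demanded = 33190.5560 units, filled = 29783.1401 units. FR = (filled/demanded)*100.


FR = 29783.1401 / 33190.5560 * 100 = 89.7338

89.7338%


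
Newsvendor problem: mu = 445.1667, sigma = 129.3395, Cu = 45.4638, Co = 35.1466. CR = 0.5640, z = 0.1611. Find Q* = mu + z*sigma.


CR = Cu/(Cu+Co) = 45.4638/(45.4638+35.1466) = 0.5640
z = 0.1611
Q* = 445.1667 + 0.1611 * 129.3395 = 466.0033

466.0033 units


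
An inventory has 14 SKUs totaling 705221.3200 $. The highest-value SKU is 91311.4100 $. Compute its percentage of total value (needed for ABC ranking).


Top item = 91311.4100
Total = 705221.3200
Percentage = 91311.4100 / 705221.3200 * 100 = 12.9479

12.9479%


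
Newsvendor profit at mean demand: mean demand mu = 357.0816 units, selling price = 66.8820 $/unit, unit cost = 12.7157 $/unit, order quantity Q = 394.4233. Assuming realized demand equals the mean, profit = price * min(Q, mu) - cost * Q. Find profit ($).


Sales at mu = min(394.4233, 357.0816) = 357.0816
Revenue = 66.8820 * 357.0816 = 23882.3316
Total cost = 12.7157 * 394.4233 = 5015.3684
Profit = 23882.3316 - 5015.3684 = 18866.9632

18866.9632 $


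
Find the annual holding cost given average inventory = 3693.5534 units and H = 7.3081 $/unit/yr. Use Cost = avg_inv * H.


Cost = 3693.5534 * 7.3081 = 26992.8576

26992.8576 $/yr


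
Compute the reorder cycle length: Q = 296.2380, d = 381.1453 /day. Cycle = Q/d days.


Cycle = 296.2380 / 381.1453 = 0.7772

0.7772 days


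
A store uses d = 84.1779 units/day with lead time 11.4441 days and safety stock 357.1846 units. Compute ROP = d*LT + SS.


d*LT = 84.1779 * 11.4441 = 963.3403
ROP = 963.3403 + 357.1846 = 1320.5249

1320.5249 units


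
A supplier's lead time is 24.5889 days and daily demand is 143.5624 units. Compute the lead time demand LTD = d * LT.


LTD = 143.5624 * 24.5889 = 3530.0415

3530.0415 units


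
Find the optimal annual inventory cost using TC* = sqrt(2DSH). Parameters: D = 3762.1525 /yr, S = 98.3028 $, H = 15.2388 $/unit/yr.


2*D*S*H = 11271534.6109
TC* = sqrt(11271534.6109) = 3357.3106

3357.3106 $/yr


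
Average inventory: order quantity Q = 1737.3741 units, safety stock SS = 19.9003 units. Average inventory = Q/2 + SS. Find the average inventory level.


Q/2 = 868.6870
Avg = 868.6870 + 19.9003 = 888.5874

888.5874 units


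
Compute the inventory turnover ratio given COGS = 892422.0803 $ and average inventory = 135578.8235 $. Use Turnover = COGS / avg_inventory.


Turnover = 892422.0803 / 135578.8235 = 6.5823

6.5823


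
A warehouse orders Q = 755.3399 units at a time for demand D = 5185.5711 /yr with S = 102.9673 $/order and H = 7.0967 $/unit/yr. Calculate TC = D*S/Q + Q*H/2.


Ordering cost = D*S/Q = 706.8927
Holding cost = Q*H/2 = 2680.2103
TC = 706.8927 + 2680.2103 = 3387.1030

3387.1030 $/yr


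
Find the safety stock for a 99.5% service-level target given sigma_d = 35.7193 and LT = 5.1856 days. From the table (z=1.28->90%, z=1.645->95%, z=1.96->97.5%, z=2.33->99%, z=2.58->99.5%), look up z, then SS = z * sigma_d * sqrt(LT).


From the table, SL = 99.5% corresponds to z = 2.58
sqrt(LT) = sqrt(5.1856) = 2.2772
SS = 2.58 * 35.7193 * 2.2772 = 209.8564

209.8564 units


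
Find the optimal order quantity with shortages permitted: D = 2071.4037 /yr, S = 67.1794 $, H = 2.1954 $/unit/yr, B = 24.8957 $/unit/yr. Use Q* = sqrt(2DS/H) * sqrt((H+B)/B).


sqrt(2DS/H) = 356.0480
sqrt((H+B)/B) = 1.0432
Q* = 356.0480 * 1.0432 = 371.4153

371.4153 units


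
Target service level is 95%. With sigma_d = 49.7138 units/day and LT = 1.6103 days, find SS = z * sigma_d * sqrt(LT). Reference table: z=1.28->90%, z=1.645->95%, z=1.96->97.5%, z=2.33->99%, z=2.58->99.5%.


From the table, SL = 95% corresponds to z = 1.645
sqrt(LT) = sqrt(1.6103) = 1.2690
SS = 1.645 * 49.7138 * 1.2690 = 103.7758

103.7758 units


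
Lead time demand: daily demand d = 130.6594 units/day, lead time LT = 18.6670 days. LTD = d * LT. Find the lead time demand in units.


LTD = 130.6594 * 18.6670 = 2439.0190

2439.0190 units


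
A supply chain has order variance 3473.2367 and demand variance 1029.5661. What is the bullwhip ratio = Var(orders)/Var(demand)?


BW = 3473.2367 / 1029.5661 = 3.3735

3.3735


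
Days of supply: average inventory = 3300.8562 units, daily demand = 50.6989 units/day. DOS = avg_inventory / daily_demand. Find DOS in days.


DOS = 3300.8562 / 50.6989 = 65.1071

65.1071 days


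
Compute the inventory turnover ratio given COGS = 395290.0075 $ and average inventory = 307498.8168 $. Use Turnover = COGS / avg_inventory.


Turnover = 395290.0075 / 307498.8168 = 1.2855

1.2855


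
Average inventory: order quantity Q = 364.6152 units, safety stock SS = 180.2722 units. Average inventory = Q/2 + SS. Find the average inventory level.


Q/2 = 182.3076
Avg = 182.3076 + 180.2722 = 362.5798

362.5798 units


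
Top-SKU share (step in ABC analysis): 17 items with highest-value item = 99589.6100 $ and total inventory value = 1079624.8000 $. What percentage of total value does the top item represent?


Top item = 99589.6100
Total = 1079624.8000
Percentage = 99589.6100 / 1079624.8000 * 100 = 9.2245

9.2245%


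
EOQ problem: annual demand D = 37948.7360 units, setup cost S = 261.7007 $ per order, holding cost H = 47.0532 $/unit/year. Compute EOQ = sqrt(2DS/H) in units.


2*D*S = 2 * 37948.7360 * 261.7007 = 19862421.5506
2*D*S/H = 422126.9021
EOQ = sqrt(422126.9021) = 649.7129

649.7129 units


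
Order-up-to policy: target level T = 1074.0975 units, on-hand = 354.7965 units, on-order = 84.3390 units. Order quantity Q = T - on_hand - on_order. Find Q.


Inventory position = OH + OO = 354.7965 + 84.3390 = 439.1355
Q = 1074.0975 - 439.1355 = 634.9620

634.9620 units


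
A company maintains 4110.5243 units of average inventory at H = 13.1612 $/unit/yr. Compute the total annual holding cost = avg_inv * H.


Cost = 4110.5243 * 13.1612 = 54099.4324

54099.4324 $/yr


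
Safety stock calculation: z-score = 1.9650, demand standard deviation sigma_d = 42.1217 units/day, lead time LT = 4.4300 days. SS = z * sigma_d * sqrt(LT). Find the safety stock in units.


sqrt(LT) = sqrt(4.4300) = 2.1048
SS = 1.9650 * 42.1217 * 2.1048 = 174.2089

174.2089 units


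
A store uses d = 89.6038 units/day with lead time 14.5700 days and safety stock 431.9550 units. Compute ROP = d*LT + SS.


d*LT = 89.6038 * 14.5700 = 1305.5274
ROP = 1305.5274 + 431.9550 = 1737.4824

1737.4824 units


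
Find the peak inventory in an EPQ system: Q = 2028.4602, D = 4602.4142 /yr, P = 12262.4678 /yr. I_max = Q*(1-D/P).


D/P = 0.3753
1 - D/P = 0.6247
I_max = 2028.4602 * 0.6247 = 1267.1278

1267.1278 units


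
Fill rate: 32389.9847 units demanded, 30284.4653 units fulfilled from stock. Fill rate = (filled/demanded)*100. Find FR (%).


FR = 30284.4653 / 32389.9847 * 100 = 93.4995

93.4995%


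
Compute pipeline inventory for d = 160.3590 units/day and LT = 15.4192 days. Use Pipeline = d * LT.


Pipeline = 160.3590 * 15.4192 = 2472.6075

2472.6075 units


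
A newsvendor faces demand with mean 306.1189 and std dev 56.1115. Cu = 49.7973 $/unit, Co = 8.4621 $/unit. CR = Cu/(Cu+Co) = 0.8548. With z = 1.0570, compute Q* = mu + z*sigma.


CR = Cu/(Cu+Co) = 49.7973/(49.7973+8.4621) = 0.8548
z = 1.0570
Q* = 306.1189 + 1.0570 * 56.1115 = 365.4288

365.4288 units


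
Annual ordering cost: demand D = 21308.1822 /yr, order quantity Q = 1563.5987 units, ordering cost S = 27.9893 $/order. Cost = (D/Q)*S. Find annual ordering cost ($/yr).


Number of orders = D/Q = 13.6277
Cost = 13.6277 * 27.9893 = 381.4285

381.4285 $/yr


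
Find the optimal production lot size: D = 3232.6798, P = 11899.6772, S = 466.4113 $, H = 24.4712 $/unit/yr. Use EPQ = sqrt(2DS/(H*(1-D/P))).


1 - D/P = 1 - 0.2717 = 0.7283
H*(1-D/P) = 17.8233
2DS = 3015516.7760
EPQ = sqrt(169189.3402) = 411.3263

411.3263 units


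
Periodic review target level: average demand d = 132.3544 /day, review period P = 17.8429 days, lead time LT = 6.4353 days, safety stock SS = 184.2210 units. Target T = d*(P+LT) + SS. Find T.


P + LT = 24.2782
d*(P+LT) = 132.3544 * 24.2782 = 3213.3266
T = 3213.3266 + 184.2210 = 3397.5476

3397.5476 units


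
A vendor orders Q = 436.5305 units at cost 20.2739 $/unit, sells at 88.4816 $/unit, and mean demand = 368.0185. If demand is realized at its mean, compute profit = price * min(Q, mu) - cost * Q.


Sales at mu = min(436.5305, 368.0185) = 368.0185
Revenue = 88.4816 * 368.0185 = 32562.8657
Total cost = 20.2739 * 436.5305 = 8850.1757
Profit = 32562.8657 - 8850.1757 = 23712.6900

23712.6900 $


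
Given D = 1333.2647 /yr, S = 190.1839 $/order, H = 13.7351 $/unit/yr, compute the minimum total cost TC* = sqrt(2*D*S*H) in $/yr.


2*D*S*H = 6965494.4591
TC* = sqrt(6965494.4591) = 2639.2223

2639.2223 $/yr


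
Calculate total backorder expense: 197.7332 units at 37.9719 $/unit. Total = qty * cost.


Total = 197.7332 * 37.9719 = 7508.3053

7508.3053 $


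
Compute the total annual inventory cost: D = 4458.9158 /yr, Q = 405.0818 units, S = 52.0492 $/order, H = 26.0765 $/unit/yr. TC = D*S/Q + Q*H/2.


Ordering cost = D*S/Q = 572.9287
Holding cost = Q*H/2 = 5281.5578
TC = 572.9287 + 5281.5578 = 5854.4865

5854.4865 $/yr


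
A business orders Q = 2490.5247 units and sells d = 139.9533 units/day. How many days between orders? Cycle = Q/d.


Cycle = 2490.5247 / 139.9533 = 17.7954

17.7954 days


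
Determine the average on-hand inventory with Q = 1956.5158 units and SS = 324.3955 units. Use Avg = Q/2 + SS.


Q/2 = 978.2579
Avg = 978.2579 + 324.3955 = 1302.6534

1302.6534 units


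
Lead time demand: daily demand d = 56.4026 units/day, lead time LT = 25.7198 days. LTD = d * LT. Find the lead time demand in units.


LTD = 56.4026 * 25.7198 = 1450.6636

1450.6636 units


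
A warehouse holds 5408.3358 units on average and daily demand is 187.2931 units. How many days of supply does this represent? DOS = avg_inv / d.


DOS = 5408.3358 / 187.2931 = 28.8763

28.8763 days


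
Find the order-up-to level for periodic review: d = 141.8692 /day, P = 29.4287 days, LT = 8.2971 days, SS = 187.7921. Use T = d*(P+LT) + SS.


P + LT = 37.7258
d*(P+LT) = 141.8692 * 37.7258 = 5352.1291
T = 5352.1291 + 187.7921 = 5539.9212

5539.9212 units


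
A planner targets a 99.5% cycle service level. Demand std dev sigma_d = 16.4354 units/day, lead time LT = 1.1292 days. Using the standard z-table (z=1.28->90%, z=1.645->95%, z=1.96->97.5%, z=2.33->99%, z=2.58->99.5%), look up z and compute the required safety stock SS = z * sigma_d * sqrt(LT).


From the table, SL = 99.5% corresponds to z = 2.58
sqrt(LT) = sqrt(1.1292) = 1.0626
SS = 2.58 * 16.4354 * 1.0626 = 45.0594

45.0594 units


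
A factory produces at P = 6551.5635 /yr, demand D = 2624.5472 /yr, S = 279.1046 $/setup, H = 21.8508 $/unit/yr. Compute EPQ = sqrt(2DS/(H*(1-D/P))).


1 - D/P = 1 - 0.4006 = 0.5994
H*(1-D/P) = 13.0974
2DS = 1465046.3929
EPQ = sqrt(111857.8033) = 334.4515

334.4515 units


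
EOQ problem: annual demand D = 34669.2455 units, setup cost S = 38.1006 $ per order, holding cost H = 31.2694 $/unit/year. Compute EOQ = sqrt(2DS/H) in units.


2*D*S = 2 * 34669.2455 * 38.1006 = 2641838.1102
2*D*S/H = 84486.3704
EOQ = sqrt(84486.3704) = 290.6654

290.6654 units


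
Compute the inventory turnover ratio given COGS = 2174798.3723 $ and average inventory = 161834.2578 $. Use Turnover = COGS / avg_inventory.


Turnover = 2174798.3723 / 161834.2578 = 13.4384

13.4384


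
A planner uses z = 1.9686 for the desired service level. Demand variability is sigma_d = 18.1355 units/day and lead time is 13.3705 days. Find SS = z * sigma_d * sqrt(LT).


sqrt(LT) = sqrt(13.3705) = 3.6566
SS = 1.9686 * 18.1355 * 3.6566 = 130.5452

130.5452 units


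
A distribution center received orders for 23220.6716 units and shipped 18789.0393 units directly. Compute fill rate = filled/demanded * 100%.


FR = 18789.0393 / 23220.6716 * 100 = 80.9151

80.9151%


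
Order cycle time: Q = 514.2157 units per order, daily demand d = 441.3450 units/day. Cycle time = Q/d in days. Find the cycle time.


Cycle = 514.2157 / 441.3450 = 1.1651

1.1651 days


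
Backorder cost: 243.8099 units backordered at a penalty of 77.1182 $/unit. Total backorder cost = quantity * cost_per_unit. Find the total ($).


Total = 243.8099 * 77.1182 = 18802.1806

18802.1806 $


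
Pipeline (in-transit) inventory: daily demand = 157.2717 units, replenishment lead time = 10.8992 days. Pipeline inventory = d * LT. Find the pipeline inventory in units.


Pipeline = 157.2717 * 10.8992 = 1714.1357

1714.1357 units


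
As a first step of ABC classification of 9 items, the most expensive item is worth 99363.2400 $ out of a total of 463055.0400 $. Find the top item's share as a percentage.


Top item = 99363.2400
Total = 463055.0400
Percentage = 99363.2400 / 463055.0400 * 100 = 21.4582

21.4582%


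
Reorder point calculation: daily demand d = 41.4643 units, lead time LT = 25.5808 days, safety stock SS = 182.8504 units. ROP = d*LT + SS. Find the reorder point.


d*LT = 41.4643 * 25.5808 = 1060.6900
ROP = 1060.6900 + 182.8504 = 1243.5404

1243.5404 units


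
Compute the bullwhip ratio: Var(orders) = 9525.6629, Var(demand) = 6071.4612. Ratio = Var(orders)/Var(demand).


BW = 9525.6629 / 6071.4612 = 1.5689

1.5689


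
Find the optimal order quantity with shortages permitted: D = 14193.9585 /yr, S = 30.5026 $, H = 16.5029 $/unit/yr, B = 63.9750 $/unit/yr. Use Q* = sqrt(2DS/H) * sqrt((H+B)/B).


sqrt(2DS/H) = 229.0631
sqrt((H+B)/B) = 1.1216
Q* = 229.0631 * 1.1216 = 256.9143

256.9143 units


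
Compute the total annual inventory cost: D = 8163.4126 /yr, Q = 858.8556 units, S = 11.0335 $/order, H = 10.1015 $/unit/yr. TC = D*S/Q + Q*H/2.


Ordering cost = D*S/Q = 104.8733
Holding cost = Q*H/2 = 4337.8649
TC = 104.8733 + 4337.8649 = 4442.7382

4442.7382 $/yr


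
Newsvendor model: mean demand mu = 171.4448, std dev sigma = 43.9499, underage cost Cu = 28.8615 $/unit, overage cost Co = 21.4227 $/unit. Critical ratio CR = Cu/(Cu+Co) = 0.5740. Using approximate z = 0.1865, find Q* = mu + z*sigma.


CR = Cu/(Cu+Co) = 28.8615/(28.8615+21.4227) = 0.5740
z = 0.1865
Q* = 171.4448 + 0.1865 * 43.9499 = 179.6415

179.6415 units


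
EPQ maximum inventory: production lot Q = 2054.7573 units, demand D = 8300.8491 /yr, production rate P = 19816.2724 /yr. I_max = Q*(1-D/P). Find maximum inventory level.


D/P = 0.4189
1 - D/P = 0.5811
I_max = 2054.7573 * 0.5811 = 1194.0389

1194.0389 units


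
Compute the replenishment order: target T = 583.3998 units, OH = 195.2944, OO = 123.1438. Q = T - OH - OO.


Inventory position = OH + OO = 195.2944 + 123.1438 = 318.4382
Q = 583.3998 - 318.4382 = 264.9616

264.9616 units


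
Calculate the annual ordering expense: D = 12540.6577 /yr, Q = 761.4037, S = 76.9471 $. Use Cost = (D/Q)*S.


Number of orders = D/Q = 16.4704
Cost = 16.4704 * 76.9471 = 1267.3530

1267.3530 $/yr


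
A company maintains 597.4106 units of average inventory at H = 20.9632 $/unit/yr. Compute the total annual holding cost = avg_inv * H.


Cost = 597.4106 * 20.9632 = 12523.6379

12523.6379 $/yr


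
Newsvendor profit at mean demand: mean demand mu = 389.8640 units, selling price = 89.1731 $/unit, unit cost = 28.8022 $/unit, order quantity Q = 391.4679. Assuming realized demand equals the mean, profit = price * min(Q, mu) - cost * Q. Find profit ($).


Sales at mu = min(391.4679, 389.8640) = 389.8640
Revenue = 89.1731 * 389.8640 = 34765.3815
Total cost = 28.8022 * 391.4679 = 11275.1367
Profit = 34765.3815 - 11275.1367 = 23490.2447

23490.2447 $


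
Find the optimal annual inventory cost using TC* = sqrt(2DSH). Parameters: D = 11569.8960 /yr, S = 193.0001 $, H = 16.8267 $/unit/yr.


2*D*S*H = 75147742.1796
TC* = sqrt(75147742.1796) = 8668.7797

8668.7797 $/yr


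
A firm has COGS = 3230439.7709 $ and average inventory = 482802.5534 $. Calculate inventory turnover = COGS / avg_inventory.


Turnover = 3230439.7709 / 482802.5534 = 6.6910

6.6910


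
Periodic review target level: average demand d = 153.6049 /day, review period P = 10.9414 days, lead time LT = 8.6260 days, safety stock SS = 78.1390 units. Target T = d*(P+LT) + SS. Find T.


P + LT = 19.5674
d*(P+LT) = 153.6049 * 19.5674 = 3005.6485
T = 3005.6485 + 78.1390 = 3083.7875

3083.7875 units


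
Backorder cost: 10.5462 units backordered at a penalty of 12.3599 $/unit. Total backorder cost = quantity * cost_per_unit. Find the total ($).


Total = 10.5462 * 12.3599 = 130.3500

130.3500 $


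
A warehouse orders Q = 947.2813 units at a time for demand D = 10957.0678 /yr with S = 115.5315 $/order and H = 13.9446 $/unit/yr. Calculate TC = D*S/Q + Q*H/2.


Ordering cost = D*S/Q = 1336.3364
Holding cost = Q*H/2 = 6604.7294
TC = 1336.3364 + 6604.7294 = 7941.0658

7941.0658 $/yr


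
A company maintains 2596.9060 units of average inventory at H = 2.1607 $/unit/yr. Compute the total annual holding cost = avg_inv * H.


Cost = 2596.9060 * 2.1607 = 5611.1348

5611.1348 $/yr


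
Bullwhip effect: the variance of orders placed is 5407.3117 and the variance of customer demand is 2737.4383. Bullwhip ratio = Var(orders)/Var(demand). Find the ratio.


BW = 5407.3117 / 2737.4383 = 1.9753

1.9753


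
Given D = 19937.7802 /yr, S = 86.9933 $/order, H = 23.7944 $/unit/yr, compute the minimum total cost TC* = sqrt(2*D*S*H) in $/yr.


2*D*S*H = 82540550.9305
TC* = sqrt(82540550.9305) = 9085.1830

9085.1830 $/yr


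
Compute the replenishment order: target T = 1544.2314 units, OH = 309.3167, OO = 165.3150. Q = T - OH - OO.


Inventory position = OH + OO = 309.3167 + 165.3150 = 474.6317
Q = 1544.2314 - 474.6317 = 1069.5997

1069.5997 units


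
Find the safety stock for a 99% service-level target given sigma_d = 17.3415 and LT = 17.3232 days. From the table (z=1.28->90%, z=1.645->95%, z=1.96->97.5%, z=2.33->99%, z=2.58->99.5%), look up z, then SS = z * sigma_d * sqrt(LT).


From the table, SL = 99% corresponds to z = 2.33
sqrt(LT) = sqrt(17.3232) = 4.1621
SS = 2.33 * 17.3415 * 4.1621 = 168.1731

168.1731 units


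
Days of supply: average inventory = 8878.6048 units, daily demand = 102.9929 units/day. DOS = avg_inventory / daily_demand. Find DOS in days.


DOS = 8878.6048 / 102.9929 = 86.2060

86.2060 days


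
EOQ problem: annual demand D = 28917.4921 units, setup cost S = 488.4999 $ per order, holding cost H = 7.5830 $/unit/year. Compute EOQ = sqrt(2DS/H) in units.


2*D*S = 2 * 28917.4921 * 488.4999 = 28252383.9982
2*D*S/H = 3725752.8680
EOQ = sqrt(3725752.8680) = 1930.2209

1930.2209 units


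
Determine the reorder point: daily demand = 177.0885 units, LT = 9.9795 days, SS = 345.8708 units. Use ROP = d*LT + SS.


d*LT = 177.0885 * 9.9795 = 1767.2547
ROP = 1767.2547 + 345.8708 = 2113.1255

2113.1255 units


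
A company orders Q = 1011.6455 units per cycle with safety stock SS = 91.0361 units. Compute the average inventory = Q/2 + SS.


Q/2 = 505.8227
Avg = 505.8227 + 91.0361 = 596.8588

596.8588 units


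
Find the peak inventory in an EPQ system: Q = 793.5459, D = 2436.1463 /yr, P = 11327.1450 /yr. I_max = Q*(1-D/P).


D/P = 0.2151
1 - D/P = 0.7849
I_max = 793.5459 * 0.7849 = 622.8768

622.8768 units


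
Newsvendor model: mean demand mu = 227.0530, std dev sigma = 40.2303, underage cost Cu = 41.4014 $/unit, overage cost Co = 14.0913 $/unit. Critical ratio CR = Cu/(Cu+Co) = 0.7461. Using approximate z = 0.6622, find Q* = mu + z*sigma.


CR = Cu/(Cu+Co) = 41.4014/(41.4014+14.0913) = 0.7461
z = 0.6622
Q* = 227.0530 + 0.6622 * 40.2303 = 253.6935

253.6935 units


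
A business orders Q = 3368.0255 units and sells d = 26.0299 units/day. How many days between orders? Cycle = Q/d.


Cycle = 3368.0255 / 26.0299 = 129.3906

129.3906 days


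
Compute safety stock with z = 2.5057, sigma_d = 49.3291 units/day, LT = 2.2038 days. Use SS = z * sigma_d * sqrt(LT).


sqrt(LT) = sqrt(2.2038) = 1.4845
SS = 2.5057 * 49.3291 * 1.4845 = 183.4925

183.4925 units


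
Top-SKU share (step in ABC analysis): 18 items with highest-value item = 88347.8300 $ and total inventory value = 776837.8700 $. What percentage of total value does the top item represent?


Top item = 88347.8300
Total = 776837.8700
Percentage = 88347.8300 / 776837.8700 * 100 = 11.3728

11.3728%


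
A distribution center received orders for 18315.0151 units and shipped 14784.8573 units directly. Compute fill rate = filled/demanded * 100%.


FR = 14784.8573 / 18315.0151 * 100 = 80.7253

80.7253%


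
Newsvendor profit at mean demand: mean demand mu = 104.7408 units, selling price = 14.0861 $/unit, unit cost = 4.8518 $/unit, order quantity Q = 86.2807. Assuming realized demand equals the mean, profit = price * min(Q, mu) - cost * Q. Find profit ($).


Sales at mu = min(86.2807, 104.7408) = 86.2807
Revenue = 14.0861 * 86.2807 = 1215.3586
Total cost = 4.8518 * 86.2807 = 418.6167
Profit = 1215.3586 - 418.6167 = 796.7419

796.7419 $


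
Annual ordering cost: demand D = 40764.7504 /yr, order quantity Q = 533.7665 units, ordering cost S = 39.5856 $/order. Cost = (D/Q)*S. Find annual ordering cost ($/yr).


Number of orders = D/Q = 76.3719
Cost = 76.3719 * 39.5856 = 3023.2266

3023.2266 $/yr


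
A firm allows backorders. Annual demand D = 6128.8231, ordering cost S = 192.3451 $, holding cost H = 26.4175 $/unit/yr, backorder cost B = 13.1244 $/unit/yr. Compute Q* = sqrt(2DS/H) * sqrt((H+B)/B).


sqrt(2DS/H) = 298.7433
sqrt((H+B)/B) = 1.7358
Q* = 298.7433 * 1.7358 = 518.5460

518.5460 units


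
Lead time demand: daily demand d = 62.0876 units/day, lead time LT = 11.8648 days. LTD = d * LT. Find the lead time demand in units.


LTD = 62.0876 * 11.8648 = 736.6570

736.6570 units


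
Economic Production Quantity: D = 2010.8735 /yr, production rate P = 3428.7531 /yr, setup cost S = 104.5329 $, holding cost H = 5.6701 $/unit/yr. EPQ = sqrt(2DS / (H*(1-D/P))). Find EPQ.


1 - D/P = 1 - 0.5865 = 0.4135
H*(1-D/P) = 2.3447
2DS = 420404.8770
EPQ = sqrt(179297.3564) = 423.4352

423.4352 units


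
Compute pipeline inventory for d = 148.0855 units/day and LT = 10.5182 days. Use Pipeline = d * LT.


Pipeline = 148.0855 * 10.5182 = 1557.5929

1557.5929 units


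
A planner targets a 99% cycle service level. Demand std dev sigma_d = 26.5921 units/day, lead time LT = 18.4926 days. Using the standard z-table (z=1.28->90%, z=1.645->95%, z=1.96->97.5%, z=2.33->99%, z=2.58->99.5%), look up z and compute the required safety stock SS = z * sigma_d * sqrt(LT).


From the table, SL = 99% corresponds to z = 2.33
sqrt(LT) = sqrt(18.4926) = 4.3003
SS = 2.33 * 26.5921 * 4.3003 = 266.4450

266.4450 units


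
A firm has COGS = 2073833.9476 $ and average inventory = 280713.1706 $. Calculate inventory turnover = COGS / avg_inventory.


Turnover = 2073833.9476 / 280713.1706 = 7.3877

7.3877


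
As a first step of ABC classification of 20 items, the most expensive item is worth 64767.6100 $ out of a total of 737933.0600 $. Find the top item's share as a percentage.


Top item = 64767.6100
Total = 737933.0600
Percentage = 64767.6100 / 737933.0600 * 100 = 8.7769

8.7769%


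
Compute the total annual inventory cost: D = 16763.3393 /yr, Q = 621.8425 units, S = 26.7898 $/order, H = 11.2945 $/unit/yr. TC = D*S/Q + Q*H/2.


Ordering cost = D*S/Q = 722.1869
Holding cost = Q*H/2 = 3511.7001
TC = 722.1869 + 3511.7001 = 4233.8870

4233.8870 $/yr


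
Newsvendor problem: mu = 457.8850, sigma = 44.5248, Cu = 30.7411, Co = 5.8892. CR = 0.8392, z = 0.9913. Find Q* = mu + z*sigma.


CR = Cu/(Cu+Co) = 30.7411/(30.7411+5.8892) = 0.8392
z = 0.9913
Q* = 457.8850 + 0.9913 * 44.5248 = 502.0224

502.0224 units


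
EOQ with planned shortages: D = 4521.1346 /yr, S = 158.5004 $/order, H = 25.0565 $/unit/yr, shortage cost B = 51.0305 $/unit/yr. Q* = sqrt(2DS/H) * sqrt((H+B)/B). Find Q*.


sqrt(2DS/H) = 239.1628
sqrt((H+B)/B) = 1.2211
Q* = 239.1628 * 1.2211 = 292.0344

292.0344 units


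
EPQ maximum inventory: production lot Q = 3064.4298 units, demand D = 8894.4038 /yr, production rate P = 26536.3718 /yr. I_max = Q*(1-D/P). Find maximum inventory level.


D/P = 0.3352
1 - D/P = 0.6648
I_max = 3064.4298 * 0.6648 = 2037.3008

2037.3008 units


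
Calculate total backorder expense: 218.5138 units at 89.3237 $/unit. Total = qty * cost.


Total = 218.5138 * 89.3237 = 19518.4611

19518.4611 $


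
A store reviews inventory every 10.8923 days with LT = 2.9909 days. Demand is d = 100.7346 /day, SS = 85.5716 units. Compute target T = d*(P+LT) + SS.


P + LT = 13.8832
d*(P+LT) = 100.7346 * 13.8832 = 1398.5186
T = 1398.5186 + 85.5716 = 1484.0902

1484.0902 units


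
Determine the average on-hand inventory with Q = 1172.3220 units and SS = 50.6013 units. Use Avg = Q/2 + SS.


Q/2 = 586.1610
Avg = 586.1610 + 50.6013 = 636.7623

636.7623 units


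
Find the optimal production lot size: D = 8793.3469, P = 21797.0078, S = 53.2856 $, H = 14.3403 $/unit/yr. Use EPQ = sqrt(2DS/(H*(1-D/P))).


1 - D/P = 1 - 0.4034 = 0.5966
H*(1-D/P) = 8.5551
2DS = 937117.5311
EPQ = sqrt(109538.5706) = 330.9661

330.9661 units


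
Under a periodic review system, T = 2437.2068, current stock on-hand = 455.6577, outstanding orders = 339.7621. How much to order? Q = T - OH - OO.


Inventory position = OH + OO = 455.6577 + 339.7621 = 795.4198
Q = 2437.2068 - 795.4198 = 1641.7870

1641.7870 units


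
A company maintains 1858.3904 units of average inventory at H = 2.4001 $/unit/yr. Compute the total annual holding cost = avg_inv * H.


Cost = 1858.3904 * 2.4001 = 4460.3228

4460.3228 $/yr


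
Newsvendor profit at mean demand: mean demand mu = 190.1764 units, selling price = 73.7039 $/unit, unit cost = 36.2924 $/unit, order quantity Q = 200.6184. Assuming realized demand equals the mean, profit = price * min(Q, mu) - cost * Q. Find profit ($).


Sales at mu = min(200.6184, 190.1764) = 190.1764
Revenue = 73.7039 * 190.1764 = 14016.7424
Total cost = 36.2924 * 200.6184 = 7280.9232
Profit = 14016.7424 - 7280.9232 = 6735.8191

6735.8191 $


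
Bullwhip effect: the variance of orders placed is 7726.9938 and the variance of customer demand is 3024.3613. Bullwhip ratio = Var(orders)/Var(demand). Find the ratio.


BW = 7726.9938 / 3024.3613 = 2.5549

2.5549


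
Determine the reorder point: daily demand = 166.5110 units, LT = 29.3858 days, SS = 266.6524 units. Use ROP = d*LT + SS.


d*LT = 166.5110 * 29.3858 = 4893.0589
ROP = 4893.0589 + 266.6524 = 5159.7113

5159.7113 units


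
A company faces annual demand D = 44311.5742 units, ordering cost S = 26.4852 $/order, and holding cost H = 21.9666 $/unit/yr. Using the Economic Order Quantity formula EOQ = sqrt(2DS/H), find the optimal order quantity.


2*D*S = 2 * 44311.5742 * 26.4852 = 2347201.8100
2*D*S/H = 106853.2140
EOQ = sqrt(106853.2140) = 326.8841

326.8841 units


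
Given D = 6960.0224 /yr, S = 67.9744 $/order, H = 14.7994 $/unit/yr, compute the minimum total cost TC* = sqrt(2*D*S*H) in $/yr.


2*D*S*H = 14003291.3361
TC* = sqrt(14003291.3361) = 3742.0972

3742.0972 $/yr


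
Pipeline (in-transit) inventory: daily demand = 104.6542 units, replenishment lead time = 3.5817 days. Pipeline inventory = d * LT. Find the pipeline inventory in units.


Pipeline = 104.6542 * 3.5817 = 374.8399

374.8399 units


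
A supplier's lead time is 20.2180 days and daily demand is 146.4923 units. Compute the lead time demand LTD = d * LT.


LTD = 146.4923 * 20.2180 = 2961.7813

2961.7813 units


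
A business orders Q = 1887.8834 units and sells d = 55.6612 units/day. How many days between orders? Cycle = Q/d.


Cycle = 1887.8834 / 55.6612 = 33.9174

33.9174 days


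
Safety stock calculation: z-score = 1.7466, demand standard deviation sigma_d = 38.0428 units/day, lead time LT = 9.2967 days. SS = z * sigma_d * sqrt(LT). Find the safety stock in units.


sqrt(LT) = sqrt(9.2967) = 3.0490
SS = 1.7466 * 38.0428 * 3.0490 = 202.5958

202.5958 units


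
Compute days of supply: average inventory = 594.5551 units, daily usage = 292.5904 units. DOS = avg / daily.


DOS = 594.5551 / 292.5904 = 2.0320

2.0320 days


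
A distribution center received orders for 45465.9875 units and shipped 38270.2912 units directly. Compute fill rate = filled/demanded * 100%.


FR = 38270.2912 / 45465.9875 * 100 = 84.1735

84.1735%


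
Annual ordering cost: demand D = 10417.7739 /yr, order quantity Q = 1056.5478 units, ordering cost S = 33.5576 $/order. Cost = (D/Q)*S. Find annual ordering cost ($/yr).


Number of orders = D/Q = 9.8602
Cost = 9.8602 * 33.5576 = 330.8847

330.8847 $/yr


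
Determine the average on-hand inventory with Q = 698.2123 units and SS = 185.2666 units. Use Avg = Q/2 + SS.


Q/2 = 349.1062
Avg = 349.1062 + 185.2666 = 534.3727

534.3727 units


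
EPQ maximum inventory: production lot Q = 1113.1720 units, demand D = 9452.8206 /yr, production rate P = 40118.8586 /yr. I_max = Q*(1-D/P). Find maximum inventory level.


D/P = 0.2356
1 - D/P = 0.7644
I_max = 1113.1720 * 0.7644 = 850.8860

850.8860 units


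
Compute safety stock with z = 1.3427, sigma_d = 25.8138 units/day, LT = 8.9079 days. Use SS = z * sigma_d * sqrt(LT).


sqrt(LT) = sqrt(8.9079) = 2.9846
SS = 1.3427 * 25.8138 * 2.9846 = 103.4472

103.4472 units


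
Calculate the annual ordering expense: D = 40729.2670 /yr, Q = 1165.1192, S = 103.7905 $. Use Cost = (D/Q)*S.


Number of orders = D/Q = 34.9572
Cost = 34.9572 * 103.7905 = 3628.2219

3628.2219 $/yr


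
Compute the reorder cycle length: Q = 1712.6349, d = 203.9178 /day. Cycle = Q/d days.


Cycle = 1712.6349 / 203.9178 = 8.3987

8.3987 days


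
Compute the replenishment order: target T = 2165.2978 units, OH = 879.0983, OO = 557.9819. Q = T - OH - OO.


Inventory position = OH + OO = 879.0983 + 557.9819 = 1437.0802
Q = 2165.2978 - 1437.0802 = 728.2176

728.2176 units


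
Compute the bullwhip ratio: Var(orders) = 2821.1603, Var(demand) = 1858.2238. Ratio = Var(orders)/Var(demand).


BW = 2821.1603 / 1858.2238 = 1.5182

1.5182


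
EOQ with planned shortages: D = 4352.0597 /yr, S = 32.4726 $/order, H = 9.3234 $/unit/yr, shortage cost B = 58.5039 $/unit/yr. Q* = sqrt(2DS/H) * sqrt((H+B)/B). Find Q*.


sqrt(2DS/H) = 174.1140
sqrt((H+B)/B) = 1.0767
Q* = 174.1140 * 1.0767 = 187.4751

187.4751 units


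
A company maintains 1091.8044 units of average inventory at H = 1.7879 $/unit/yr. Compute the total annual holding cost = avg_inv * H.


Cost = 1091.8044 * 1.7879 = 1952.0371

1952.0371 $/yr


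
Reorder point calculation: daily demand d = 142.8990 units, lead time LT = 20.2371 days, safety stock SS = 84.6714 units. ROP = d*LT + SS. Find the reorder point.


d*LT = 142.8990 * 20.2371 = 2891.8614
ROP = 2891.8614 + 84.6714 = 2976.5328

2976.5328 units


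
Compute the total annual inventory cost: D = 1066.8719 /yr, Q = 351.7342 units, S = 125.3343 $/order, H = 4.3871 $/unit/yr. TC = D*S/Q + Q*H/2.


Ordering cost = D*S/Q = 380.1610
Holding cost = Q*H/2 = 771.5466
TC = 380.1610 + 771.5466 = 1151.7076

1151.7076 $/yr


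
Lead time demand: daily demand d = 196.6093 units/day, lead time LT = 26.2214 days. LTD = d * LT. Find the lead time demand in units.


LTD = 196.6093 * 26.2214 = 5155.3711

5155.3711 units


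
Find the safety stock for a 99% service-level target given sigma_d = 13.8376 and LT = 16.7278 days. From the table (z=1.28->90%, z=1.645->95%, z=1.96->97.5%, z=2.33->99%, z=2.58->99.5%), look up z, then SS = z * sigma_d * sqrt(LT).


From the table, SL = 99% corresponds to z = 2.33
sqrt(LT) = sqrt(16.7278) = 4.0900
SS = 2.33 * 13.8376 * 4.0900 = 131.8670

131.8670 units


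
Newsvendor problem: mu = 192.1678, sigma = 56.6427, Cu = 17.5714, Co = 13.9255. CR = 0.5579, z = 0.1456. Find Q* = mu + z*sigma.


CR = Cu/(Cu+Co) = 17.5714/(17.5714+13.9255) = 0.5579
z = 0.1456
Q* = 192.1678 + 0.1456 * 56.6427 = 200.4150

200.4150 units


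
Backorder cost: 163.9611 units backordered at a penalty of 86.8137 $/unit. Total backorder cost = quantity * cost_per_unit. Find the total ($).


Total = 163.9611 * 86.8137 = 14234.0697

14234.0697 $


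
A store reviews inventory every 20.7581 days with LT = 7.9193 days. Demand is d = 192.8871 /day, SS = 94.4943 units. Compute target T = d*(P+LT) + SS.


P + LT = 28.6774
d*(P+LT) = 192.8871 * 28.6774 = 5531.5005
T = 5531.5005 + 94.4943 = 5625.9948

5625.9948 units


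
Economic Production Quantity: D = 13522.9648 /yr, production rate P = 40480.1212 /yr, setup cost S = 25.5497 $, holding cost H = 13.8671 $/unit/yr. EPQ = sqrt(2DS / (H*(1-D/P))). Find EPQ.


1 - D/P = 1 - 0.3341 = 0.6659
H*(1-D/P) = 9.2346
2DS = 691015.3875
EPQ = sqrt(74828.9751) = 273.5489

273.5489 units


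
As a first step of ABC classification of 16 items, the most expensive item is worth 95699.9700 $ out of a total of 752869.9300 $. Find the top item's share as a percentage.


Top item = 95699.9700
Total = 752869.9300
Percentage = 95699.9700 / 752869.9300 * 100 = 12.7114

12.7114%


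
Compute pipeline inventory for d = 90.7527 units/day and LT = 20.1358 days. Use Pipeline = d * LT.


Pipeline = 90.7527 * 20.1358 = 1827.3782

1827.3782 units


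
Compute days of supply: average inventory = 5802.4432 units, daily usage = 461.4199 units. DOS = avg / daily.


DOS = 5802.4432 / 461.4199 = 12.5752

12.5752 days


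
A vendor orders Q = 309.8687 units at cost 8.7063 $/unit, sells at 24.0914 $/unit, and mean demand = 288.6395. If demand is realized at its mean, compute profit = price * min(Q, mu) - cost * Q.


Sales at mu = min(309.8687, 288.6395) = 288.6395
Revenue = 24.0914 * 288.6395 = 6953.7297
Total cost = 8.7063 * 309.8687 = 2697.8099
Profit = 6953.7297 - 2697.8099 = 4255.9198

4255.9198 $


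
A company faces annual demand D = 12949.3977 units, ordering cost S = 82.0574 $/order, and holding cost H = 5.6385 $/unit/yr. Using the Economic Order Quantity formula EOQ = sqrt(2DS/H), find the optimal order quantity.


2*D*S = 2 * 12949.3977 * 82.0574 = 2125187.8137
2*D*S/H = 376906.5911
EOQ = sqrt(376906.5911) = 613.9272

613.9272 units


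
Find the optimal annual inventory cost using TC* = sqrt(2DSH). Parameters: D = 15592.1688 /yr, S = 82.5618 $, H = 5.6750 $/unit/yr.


2*D*S*H = 14611053.8751
TC* = sqrt(14611053.8751) = 3822.4408

3822.4408 $/yr


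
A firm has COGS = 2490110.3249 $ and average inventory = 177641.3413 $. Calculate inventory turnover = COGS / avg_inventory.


Turnover = 2490110.3249 / 177641.3413 = 14.0176

14.0176


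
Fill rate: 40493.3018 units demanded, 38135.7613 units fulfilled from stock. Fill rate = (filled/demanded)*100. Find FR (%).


FR = 38135.7613 / 40493.3018 * 100 = 94.1779

94.1779%


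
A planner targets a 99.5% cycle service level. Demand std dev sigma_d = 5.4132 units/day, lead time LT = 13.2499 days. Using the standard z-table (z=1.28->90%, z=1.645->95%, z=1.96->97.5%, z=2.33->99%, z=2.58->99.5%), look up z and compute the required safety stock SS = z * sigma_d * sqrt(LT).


From the table, SL = 99.5% corresponds to z = 2.58
sqrt(LT) = sqrt(13.2499) = 3.6400
SS = 2.58 * 5.4132 * 3.6400 = 50.8370

50.8370 units
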